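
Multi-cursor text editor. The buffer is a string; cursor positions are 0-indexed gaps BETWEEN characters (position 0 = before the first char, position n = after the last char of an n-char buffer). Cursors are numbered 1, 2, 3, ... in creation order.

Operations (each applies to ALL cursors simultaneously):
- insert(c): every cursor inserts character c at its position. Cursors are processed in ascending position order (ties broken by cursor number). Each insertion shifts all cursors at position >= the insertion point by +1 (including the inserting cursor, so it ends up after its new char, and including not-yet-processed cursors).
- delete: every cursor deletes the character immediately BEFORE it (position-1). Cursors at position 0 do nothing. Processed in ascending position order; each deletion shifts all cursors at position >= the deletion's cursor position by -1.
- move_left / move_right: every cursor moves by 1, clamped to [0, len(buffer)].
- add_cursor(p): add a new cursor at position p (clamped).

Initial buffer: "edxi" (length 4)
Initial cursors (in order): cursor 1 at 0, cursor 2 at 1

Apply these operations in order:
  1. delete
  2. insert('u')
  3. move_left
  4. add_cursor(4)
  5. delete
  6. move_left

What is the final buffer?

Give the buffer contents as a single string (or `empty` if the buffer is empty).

After op 1 (delete): buffer="dxi" (len 3), cursors c1@0 c2@0, authorship ...
After op 2 (insert('u')): buffer="uudxi" (len 5), cursors c1@2 c2@2, authorship 12...
After op 3 (move_left): buffer="uudxi" (len 5), cursors c1@1 c2@1, authorship 12...
After op 4 (add_cursor(4)): buffer="uudxi" (len 5), cursors c1@1 c2@1 c3@4, authorship 12...
After op 5 (delete): buffer="udi" (len 3), cursors c1@0 c2@0 c3@2, authorship 2..
After op 6 (move_left): buffer="udi" (len 3), cursors c1@0 c2@0 c3@1, authorship 2..

Answer: udi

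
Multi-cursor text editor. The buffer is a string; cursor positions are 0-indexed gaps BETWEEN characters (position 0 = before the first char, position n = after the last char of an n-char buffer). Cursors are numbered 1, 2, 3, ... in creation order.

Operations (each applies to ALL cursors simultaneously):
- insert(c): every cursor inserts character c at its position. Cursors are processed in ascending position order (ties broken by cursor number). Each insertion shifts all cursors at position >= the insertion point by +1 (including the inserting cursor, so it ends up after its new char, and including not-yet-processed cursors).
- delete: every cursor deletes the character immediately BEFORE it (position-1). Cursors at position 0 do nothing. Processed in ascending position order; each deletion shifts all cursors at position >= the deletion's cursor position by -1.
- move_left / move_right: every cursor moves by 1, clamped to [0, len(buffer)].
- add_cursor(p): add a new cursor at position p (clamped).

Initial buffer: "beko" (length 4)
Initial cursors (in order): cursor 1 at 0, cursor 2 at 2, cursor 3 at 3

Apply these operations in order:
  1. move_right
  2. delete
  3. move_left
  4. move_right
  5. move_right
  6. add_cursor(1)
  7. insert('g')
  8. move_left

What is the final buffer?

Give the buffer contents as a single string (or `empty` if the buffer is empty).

After op 1 (move_right): buffer="beko" (len 4), cursors c1@1 c2@3 c3@4, authorship ....
After op 2 (delete): buffer="e" (len 1), cursors c1@0 c2@1 c3@1, authorship .
After op 3 (move_left): buffer="e" (len 1), cursors c1@0 c2@0 c3@0, authorship .
After op 4 (move_right): buffer="e" (len 1), cursors c1@1 c2@1 c3@1, authorship .
After op 5 (move_right): buffer="e" (len 1), cursors c1@1 c2@1 c3@1, authorship .
After op 6 (add_cursor(1)): buffer="e" (len 1), cursors c1@1 c2@1 c3@1 c4@1, authorship .
After op 7 (insert('g')): buffer="egggg" (len 5), cursors c1@5 c2@5 c3@5 c4@5, authorship .1234
After op 8 (move_left): buffer="egggg" (len 5), cursors c1@4 c2@4 c3@4 c4@4, authorship .1234

Answer: egggg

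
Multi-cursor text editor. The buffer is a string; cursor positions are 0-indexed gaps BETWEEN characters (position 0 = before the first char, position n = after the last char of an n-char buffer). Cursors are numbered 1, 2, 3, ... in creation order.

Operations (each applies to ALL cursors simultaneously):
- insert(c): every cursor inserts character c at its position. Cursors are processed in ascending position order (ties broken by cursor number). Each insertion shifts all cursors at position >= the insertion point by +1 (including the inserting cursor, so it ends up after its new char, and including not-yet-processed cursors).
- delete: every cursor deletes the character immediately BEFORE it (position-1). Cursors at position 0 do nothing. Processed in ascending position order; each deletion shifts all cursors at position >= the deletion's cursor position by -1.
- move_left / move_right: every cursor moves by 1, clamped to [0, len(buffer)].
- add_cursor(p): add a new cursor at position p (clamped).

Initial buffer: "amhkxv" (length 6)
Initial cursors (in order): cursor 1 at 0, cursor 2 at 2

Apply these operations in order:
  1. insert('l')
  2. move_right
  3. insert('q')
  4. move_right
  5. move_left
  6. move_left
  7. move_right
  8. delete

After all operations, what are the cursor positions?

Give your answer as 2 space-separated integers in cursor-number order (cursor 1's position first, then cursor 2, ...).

Answer: 2 5

Derivation:
After op 1 (insert('l')): buffer="lamlhkxv" (len 8), cursors c1@1 c2@4, authorship 1..2....
After op 2 (move_right): buffer="lamlhkxv" (len 8), cursors c1@2 c2@5, authorship 1..2....
After op 3 (insert('q')): buffer="laqmlhqkxv" (len 10), cursors c1@3 c2@7, authorship 1.1.2.2...
After op 4 (move_right): buffer="laqmlhqkxv" (len 10), cursors c1@4 c2@8, authorship 1.1.2.2...
After op 5 (move_left): buffer="laqmlhqkxv" (len 10), cursors c1@3 c2@7, authorship 1.1.2.2...
After op 6 (move_left): buffer="laqmlhqkxv" (len 10), cursors c1@2 c2@6, authorship 1.1.2.2...
After op 7 (move_right): buffer="laqmlhqkxv" (len 10), cursors c1@3 c2@7, authorship 1.1.2.2...
After op 8 (delete): buffer="lamlhkxv" (len 8), cursors c1@2 c2@5, authorship 1..2....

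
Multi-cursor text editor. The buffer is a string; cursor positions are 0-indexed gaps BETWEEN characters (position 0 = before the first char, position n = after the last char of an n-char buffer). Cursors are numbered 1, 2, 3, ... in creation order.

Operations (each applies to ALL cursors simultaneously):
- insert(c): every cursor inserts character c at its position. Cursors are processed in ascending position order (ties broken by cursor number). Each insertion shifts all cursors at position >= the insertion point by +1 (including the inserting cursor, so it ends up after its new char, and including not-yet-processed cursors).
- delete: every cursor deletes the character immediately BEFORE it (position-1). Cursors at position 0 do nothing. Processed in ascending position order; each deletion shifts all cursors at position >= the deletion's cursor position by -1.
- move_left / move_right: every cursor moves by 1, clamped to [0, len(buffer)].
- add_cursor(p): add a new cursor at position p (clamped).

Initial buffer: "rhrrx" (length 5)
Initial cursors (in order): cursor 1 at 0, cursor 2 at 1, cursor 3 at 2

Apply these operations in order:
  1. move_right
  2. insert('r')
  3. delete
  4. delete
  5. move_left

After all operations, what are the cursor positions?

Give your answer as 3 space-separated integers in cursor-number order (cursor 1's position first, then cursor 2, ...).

Answer: 0 0 0

Derivation:
After op 1 (move_right): buffer="rhrrx" (len 5), cursors c1@1 c2@2 c3@3, authorship .....
After op 2 (insert('r')): buffer="rrhrrrrx" (len 8), cursors c1@2 c2@4 c3@6, authorship .1.2.3..
After op 3 (delete): buffer="rhrrx" (len 5), cursors c1@1 c2@2 c3@3, authorship .....
After op 4 (delete): buffer="rx" (len 2), cursors c1@0 c2@0 c3@0, authorship ..
After op 5 (move_left): buffer="rx" (len 2), cursors c1@0 c2@0 c3@0, authorship ..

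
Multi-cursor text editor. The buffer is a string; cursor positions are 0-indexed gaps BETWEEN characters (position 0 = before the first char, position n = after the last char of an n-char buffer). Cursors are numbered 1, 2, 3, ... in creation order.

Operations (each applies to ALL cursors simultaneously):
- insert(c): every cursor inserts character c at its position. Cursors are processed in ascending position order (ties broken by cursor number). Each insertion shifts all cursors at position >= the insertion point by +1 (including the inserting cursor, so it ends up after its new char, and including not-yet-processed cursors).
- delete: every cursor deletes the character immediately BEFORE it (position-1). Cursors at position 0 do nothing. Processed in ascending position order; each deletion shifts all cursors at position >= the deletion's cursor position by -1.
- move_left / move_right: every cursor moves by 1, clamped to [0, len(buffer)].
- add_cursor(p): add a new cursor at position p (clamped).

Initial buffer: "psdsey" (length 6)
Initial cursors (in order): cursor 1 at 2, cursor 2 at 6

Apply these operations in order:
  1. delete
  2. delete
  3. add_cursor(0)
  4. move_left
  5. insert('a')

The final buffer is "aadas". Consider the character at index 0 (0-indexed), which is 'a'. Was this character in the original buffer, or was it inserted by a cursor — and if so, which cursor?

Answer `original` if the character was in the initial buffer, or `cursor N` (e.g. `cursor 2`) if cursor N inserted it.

Answer: cursor 1

Derivation:
After op 1 (delete): buffer="pdse" (len 4), cursors c1@1 c2@4, authorship ....
After op 2 (delete): buffer="ds" (len 2), cursors c1@0 c2@2, authorship ..
After op 3 (add_cursor(0)): buffer="ds" (len 2), cursors c1@0 c3@0 c2@2, authorship ..
After op 4 (move_left): buffer="ds" (len 2), cursors c1@0 c3@0 c2@1, authorship ..
After op 5 (insert('a')): buffer="aadas" (len 5), cursors c1@2 c3@2 c2@4, authorship 13.2.
Authorship (.=original, N=cursor N): 1 3 . 2 .
Index 0: author = 1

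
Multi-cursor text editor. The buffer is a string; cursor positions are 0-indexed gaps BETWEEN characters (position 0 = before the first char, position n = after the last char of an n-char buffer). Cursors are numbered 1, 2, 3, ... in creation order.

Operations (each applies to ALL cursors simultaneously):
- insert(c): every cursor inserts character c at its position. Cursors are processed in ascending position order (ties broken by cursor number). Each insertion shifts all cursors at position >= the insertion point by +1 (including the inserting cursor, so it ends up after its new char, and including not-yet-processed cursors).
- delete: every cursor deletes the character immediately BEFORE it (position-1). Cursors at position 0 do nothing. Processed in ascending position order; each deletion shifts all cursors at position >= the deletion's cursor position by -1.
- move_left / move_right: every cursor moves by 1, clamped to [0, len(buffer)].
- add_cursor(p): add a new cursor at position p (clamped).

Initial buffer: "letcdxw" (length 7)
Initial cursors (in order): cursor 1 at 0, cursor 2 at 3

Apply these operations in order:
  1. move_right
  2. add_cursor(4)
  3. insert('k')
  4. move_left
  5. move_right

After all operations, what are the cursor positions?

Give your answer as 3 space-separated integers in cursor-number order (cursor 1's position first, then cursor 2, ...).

Answer: 2 7 7

Derivation:
After op 1 (move_right): buffer="letcdxw" (len 7), cursors c1@1 c2@4, authorship .......
After op 2 (add_cursor(4)): buffer="letcdxw" (len 7), cursors c1@1 c2@4 c3@4, authorship .......
After op 3 (insert('k')): buffer="lketckkdxw" (len 10), cursors c1@2 c2@7 c3@7, authorship .1...23...
After op 4 (move_left): buffer="lketckkdxw" (len 10), cursors c1@1 c2@6 c3@6, authorship .1...23...
After op 5 (move_right): buffer="lketckkdxw" (len 10), cursors c1@2 c2@7 c3@7, authorship .1...23...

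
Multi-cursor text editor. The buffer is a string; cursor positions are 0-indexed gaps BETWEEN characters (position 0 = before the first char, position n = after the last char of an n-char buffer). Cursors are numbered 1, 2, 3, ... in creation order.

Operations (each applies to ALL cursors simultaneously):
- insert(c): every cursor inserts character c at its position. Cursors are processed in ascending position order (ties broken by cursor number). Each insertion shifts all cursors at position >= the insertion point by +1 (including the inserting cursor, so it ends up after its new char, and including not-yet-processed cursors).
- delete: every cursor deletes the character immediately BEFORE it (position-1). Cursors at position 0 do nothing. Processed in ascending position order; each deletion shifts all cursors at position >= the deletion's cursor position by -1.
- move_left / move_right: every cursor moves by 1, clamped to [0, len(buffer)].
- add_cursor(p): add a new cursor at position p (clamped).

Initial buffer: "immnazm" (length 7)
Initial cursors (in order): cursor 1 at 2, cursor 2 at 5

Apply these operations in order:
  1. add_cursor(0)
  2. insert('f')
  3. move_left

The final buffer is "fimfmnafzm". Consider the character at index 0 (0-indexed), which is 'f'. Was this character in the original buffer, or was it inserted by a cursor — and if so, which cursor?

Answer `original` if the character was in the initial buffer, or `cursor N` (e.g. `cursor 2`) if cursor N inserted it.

Answer: cursor 3

Derivation:
After op 1 (add_cursor(0)): buffer="immnazm" (len 7), cursors c3@0 c1@2 c2@5, authorship .......
After op 2 (insert('f')): buffer="fimfmnafzm" (len 10), cursors c3@1 c1@4 c2@8, authorship 3..1...2..
After op 3 (move_left): buffer="fimfmnafzm" (len 10), cursors c3@0 c1@3 c2@7, authorship 3..1...2..
Authorship (.=original, N=cursor N): 3 . . 1 . . . 2 . .
Index 0: author = 3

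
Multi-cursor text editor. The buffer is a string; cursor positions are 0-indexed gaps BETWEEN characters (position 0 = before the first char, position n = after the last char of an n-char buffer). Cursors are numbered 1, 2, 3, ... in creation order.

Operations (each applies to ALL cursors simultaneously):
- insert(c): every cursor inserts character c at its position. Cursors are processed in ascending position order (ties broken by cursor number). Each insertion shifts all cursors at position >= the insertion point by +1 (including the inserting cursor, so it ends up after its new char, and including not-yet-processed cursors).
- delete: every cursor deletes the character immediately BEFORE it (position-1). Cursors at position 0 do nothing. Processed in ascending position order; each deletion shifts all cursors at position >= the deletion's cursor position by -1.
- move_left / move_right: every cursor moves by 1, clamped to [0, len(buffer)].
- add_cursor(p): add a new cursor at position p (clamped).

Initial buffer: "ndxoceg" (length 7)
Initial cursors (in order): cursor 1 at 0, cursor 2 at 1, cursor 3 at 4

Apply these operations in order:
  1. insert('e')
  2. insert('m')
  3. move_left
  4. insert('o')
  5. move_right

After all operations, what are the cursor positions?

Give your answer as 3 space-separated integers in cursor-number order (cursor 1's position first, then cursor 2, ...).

After op 1 (insert('e')): buffer="enedxoeceg" (len 10), cursors c1@1 c2@3 c3@7, authorship 1.2...3...
After op 2 (insert('m')): buffer="emnemdxoemceg" (len 13), cursors c1@2 c2@5 c3@10, authorship 11.22...33...
After op 3 (move_left): buffer="emnemdxoemceg" (len 13), cursors c1@1 c2@4 c3@9, authorship 11.22...33...
After op 4 (insert('o')): buffer="eomneomdxoeomceg" (len 16), cursors c1@2 c2@6 c3@12, authorship 111.222...333...
After op 5 (move_right): buffer="eomneomdxoeomceg" (len 16), cursors c1@3 c2@7 c3@13, authorship 111.222...333...

Answer: 3 7 13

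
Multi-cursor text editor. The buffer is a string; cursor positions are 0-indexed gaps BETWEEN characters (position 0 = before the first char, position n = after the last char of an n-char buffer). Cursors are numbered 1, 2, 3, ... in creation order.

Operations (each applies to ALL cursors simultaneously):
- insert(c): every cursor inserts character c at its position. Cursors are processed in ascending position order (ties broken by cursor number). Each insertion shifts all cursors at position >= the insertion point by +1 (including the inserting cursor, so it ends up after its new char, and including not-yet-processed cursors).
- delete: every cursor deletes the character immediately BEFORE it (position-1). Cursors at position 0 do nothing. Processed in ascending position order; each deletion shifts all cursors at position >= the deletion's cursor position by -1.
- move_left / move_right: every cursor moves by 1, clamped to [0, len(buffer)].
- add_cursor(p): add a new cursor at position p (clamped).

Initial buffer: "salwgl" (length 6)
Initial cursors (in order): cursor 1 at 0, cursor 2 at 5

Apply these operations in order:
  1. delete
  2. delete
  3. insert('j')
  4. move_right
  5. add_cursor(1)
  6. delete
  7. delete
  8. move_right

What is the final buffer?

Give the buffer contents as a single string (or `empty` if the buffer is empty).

Answer: al

Derivation:
After op 1 (delete): buffer="salwl" (len 5), cursors c1@0 c2@4, authorship .....
After op 2 (delete): buffer="sall" (len 4), cursors c1@0 c2@3, authorship ....
After op 3 (insert('j')): buffer="jsaljl" (len 6), cursors c1@1 c2@5, authorship 1...2.
After op 4 (move_right): buffer="jsaljl" (len 6), cursors c1@2 c2@6, authorship 1...2.
After op 5 (add_cursor(1)): buffer="jsaljl" (len 6), cursors c3@1 c1@2 c2@6, authorship 1...2.
After op 6 (delete): buffer="alj" (len 3), cursors c1@0 c3@0 c2@3, authorship ..2
After op 7 (delete): buffer="al" (len 2), cursors c1@0 c3@0 c2@2, authorship ..
After op 8 (move_right): buffer="al" (len 2), cursors c1@1 c3@1 c2@2, authorship ..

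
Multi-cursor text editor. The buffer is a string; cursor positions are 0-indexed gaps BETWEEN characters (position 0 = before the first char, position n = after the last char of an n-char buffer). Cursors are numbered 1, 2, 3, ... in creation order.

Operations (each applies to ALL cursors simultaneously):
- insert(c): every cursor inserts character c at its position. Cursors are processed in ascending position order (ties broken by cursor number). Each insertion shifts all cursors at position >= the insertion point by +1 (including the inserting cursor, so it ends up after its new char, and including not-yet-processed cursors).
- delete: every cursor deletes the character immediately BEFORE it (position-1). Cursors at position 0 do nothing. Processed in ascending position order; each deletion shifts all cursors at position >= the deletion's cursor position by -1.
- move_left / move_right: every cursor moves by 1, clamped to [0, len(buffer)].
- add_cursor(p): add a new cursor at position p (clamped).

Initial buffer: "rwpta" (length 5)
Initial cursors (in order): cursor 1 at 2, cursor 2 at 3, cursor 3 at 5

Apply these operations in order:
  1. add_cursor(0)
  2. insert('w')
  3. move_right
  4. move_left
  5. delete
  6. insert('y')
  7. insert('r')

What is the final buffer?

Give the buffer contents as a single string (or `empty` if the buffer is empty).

After op 1 (add_cursor(0)): buffer="rwpta" (len 5), cursors c4@0 c1@2 c2@3 c3@5, authorship .....
After op 2 (insert('w')): buffer="wrwwpwtaw" (len 9), cursors c4@1 c1@4 c2@6 c3@9, authorship 4..1.2..3
After op 3 (move_right): buffer="wrwwpwtaw" (len 9), cursors c4@2 c1@5 c2@7 c3@9, authorship 4..1.2..3
After op 4 (move_left): buffer="wrwwpwtaw" (len 9), cursors c4@1 c1@4 c2@6 c3@8, authorship 4..1.2..3
After op 5 (delete): buffer="rwptw" (len 5), cursors c4@0 c1@2 c2@3 c3@4, authorship ....3
After op 6 (insert('y')): buffer="yrwypytyw" (len 9), cursors c4@1 c1@4 c2@6 c3@8, authorship 4..1.2.33
After op 7 (insert('r')): buffer="yrrwyrpyrtyrw" (len 13), cursors c4@2 c1@6 c2@9 c3@12, authorship 44..11.22.333

Answer: yrrwyrpyrtyrw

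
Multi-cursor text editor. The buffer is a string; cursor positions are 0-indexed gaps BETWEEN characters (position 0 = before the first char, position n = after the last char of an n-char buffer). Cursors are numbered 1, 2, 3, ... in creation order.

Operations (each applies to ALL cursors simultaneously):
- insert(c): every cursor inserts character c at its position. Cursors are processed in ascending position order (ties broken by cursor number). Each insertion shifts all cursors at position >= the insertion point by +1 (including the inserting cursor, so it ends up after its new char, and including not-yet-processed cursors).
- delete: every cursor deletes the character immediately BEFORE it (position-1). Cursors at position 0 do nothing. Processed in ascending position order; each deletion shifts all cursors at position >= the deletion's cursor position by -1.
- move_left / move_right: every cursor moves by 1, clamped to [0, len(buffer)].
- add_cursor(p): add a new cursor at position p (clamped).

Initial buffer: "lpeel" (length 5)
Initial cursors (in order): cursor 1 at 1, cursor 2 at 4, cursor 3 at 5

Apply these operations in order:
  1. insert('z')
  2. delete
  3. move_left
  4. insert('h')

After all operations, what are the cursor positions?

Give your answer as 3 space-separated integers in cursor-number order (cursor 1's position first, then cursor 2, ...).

Answer: 1 5 7

Derivation:
After op 1 (insert('z')): buffer="lzpeezlz" (len 8), cursors c1@2 c2@6 c3@8, authorship .1...2.3
After op 2 (delete): buffer="lpeel" (len 5), cursors c1@1 c2@4 c3@5, authorship .....
After op 3 (move_left): buffer="lpeel" (len 5), cursors c1@0 c2@3 c3@4, authorship .....
After op 4 (insert('h')): buffer="hlpehehl" (len 8), cursors c1@1 c2@5 c3@7, authorship 1...2.3.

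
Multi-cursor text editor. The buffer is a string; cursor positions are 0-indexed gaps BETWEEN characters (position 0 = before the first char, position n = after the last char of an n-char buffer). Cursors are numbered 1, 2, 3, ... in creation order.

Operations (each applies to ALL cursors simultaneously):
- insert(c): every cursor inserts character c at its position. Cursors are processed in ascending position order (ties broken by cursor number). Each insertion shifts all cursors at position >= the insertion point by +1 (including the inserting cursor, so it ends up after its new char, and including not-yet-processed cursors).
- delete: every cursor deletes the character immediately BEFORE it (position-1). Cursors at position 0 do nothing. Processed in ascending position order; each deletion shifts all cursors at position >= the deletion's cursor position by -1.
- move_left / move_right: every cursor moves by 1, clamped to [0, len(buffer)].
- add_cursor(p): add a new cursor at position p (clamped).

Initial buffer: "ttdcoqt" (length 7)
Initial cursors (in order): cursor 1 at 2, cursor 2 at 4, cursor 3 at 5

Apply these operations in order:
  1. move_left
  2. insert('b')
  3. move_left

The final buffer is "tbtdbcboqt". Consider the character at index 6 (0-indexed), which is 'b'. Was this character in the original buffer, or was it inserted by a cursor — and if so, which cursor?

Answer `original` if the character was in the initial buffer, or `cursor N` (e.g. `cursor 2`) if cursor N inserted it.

After op 1 (move_left): buffer="ttdcoqt" (len 7), cursors c1@1 c2@3 c3@4, authorship .......
After op 2 (insert('b')): buffer="tbtdbcboqt" (len 10), cursors c1@2 c2@5 c3@7, authorship .1..2.3...
After op 3 (move_left): buffer="tbtdbcboqt" (len 10), cursors c1@1 c2@4 c3@6, authorship .1..2.3...
Authorship (.=original, N=cursor N): . 1 . . 2 . 3 . . .
Index 6: author = 3

Answer: cursor 3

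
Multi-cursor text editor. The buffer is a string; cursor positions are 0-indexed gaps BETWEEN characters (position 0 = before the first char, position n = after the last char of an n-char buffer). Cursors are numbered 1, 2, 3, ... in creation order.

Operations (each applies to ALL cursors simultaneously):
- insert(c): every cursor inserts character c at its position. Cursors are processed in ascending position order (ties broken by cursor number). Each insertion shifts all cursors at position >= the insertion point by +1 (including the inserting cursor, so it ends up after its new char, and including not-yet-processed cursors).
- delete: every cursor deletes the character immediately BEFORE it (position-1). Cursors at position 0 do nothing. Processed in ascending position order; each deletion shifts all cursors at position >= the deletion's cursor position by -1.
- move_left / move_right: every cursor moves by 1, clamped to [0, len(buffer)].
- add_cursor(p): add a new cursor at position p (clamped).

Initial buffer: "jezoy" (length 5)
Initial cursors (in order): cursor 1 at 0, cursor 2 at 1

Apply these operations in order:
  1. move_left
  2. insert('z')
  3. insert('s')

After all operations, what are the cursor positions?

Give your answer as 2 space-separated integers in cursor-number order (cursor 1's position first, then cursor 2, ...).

After op 1 (move_left): buffer="jezoy" (len 5), cursors c1@0 c2@0, authorship .....
After op 2 (insert('z')): buffer="zzjezoy" (len 7), cursors c1@2 c2@2, authorship 12.....
After op 3 (insert('s')): buffer="zzssjezoy" (len 9), cursors c1@4 c2@4, authorship 1212.....

Answer: 4 4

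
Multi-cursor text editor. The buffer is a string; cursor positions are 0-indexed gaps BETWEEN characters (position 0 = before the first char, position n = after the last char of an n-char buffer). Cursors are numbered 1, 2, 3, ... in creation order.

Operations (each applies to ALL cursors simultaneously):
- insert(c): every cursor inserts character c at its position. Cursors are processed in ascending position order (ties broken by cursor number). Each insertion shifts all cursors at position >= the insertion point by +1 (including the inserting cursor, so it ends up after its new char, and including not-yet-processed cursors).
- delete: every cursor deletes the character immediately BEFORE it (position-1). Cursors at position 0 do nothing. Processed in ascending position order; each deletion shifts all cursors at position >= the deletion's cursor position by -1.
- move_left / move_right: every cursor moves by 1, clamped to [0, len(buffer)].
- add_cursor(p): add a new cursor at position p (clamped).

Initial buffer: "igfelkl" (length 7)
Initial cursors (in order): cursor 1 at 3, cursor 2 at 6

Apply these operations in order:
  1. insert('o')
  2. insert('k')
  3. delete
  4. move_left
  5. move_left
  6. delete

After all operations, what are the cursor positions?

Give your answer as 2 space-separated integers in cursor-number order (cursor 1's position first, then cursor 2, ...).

After op 1 (insert('o')): buffer="igfoelkol" (len 9), cursors c1@4 c2@8, authorship ...1...2.
After op 2 (insert('k')): buffer="igfokelkokl" (len 11), cursors c1@5 c2@10, authorship ...11...22.
After op 3 (delete): buffer="igfoelkol" (len 9), cursors c1@4 c2@8, authorship ...1...2.
After op 4 (move_left): buffer="igfoelkol" (len 9), cursors c1@3 c2@7, authorship ...1...2.
After op 5 (move_left): buffer="igfoelkol" (len 9), cursors c1@2 c2@6, authorship ...1...2.
After op 6 (delete): buffer="ifoekol" (len 7), cursors c1@1 c2@4, authorship ..1..2.

Answer: 1 4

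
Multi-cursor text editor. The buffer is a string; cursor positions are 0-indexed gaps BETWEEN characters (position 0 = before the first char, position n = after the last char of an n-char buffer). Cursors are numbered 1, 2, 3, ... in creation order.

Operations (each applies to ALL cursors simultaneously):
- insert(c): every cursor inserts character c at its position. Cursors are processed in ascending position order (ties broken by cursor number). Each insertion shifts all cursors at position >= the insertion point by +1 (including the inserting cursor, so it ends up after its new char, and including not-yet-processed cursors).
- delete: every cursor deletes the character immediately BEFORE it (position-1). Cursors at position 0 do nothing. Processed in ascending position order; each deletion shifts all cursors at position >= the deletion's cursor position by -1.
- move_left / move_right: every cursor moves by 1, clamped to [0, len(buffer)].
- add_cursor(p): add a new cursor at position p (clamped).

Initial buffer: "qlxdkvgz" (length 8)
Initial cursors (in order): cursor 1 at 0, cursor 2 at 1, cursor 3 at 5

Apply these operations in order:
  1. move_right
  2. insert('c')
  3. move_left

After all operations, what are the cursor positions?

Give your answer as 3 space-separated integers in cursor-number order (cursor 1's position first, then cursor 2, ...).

After op 1 (move_right): buffer="qlxdkvgz" (len 8), cursors c1@1 c2@2 c3@6, authorship ........
After op 2 (insert('c')): buffer="qclcxdkvcgz" (len 11), cursors c1@2 c2@4 c3@9, authorship .1.2....3..
After op 3 (move_left): buffer="qclcxdkvcgz" (len 11), cursors c1@1 c2@3 c3@8, authorship .1.2....3..

Answer: 1 3 8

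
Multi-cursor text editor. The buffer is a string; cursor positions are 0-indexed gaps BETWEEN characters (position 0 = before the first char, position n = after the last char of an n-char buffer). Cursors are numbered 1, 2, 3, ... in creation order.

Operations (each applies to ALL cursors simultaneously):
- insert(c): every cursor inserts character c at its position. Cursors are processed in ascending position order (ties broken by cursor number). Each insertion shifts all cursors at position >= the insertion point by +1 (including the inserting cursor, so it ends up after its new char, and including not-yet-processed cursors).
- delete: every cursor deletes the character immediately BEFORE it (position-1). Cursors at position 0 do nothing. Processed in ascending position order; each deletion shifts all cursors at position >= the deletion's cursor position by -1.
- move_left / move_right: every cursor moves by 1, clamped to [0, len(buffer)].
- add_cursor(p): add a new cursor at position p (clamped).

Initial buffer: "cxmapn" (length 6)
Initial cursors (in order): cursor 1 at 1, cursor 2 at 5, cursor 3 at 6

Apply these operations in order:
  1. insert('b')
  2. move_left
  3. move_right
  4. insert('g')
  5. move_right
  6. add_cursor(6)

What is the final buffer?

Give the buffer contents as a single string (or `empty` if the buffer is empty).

After op 1 (insert('b')): buffer="cbxmapbnb" (len 9), cursors c1@2 c2@7 c3@9, authorship .1....2.3
After op 2 (move_left): buffer="cbxmapbnb" (len 9), cursors c1@1 c2@6 c3@8, authorship .1....2.3
After op 3 (move_right): buffer="cbxmapbnb" (len 9), cursors c1@2 c2@7 c3@9, authorship .1....2.3
After op 4 (insert('g')): buffer="cbgxmapbgnbg" (len 12), cursors c1@3 c2@9 c3@12, authorship .11....22.33
After op 5 (move_right): buffer="cbgxmapbgnbg" (len 12), cursors c1@4 c2@10 c3@12, authorship .11....22.33
After op 6 (add_cursor(6)): buffer="cbgxmapbgnbg" (len 12), cursors c1@4 c4@6 c2@10 c3@12, authorship .11....22.33

Answer: cbgxmapbgnbg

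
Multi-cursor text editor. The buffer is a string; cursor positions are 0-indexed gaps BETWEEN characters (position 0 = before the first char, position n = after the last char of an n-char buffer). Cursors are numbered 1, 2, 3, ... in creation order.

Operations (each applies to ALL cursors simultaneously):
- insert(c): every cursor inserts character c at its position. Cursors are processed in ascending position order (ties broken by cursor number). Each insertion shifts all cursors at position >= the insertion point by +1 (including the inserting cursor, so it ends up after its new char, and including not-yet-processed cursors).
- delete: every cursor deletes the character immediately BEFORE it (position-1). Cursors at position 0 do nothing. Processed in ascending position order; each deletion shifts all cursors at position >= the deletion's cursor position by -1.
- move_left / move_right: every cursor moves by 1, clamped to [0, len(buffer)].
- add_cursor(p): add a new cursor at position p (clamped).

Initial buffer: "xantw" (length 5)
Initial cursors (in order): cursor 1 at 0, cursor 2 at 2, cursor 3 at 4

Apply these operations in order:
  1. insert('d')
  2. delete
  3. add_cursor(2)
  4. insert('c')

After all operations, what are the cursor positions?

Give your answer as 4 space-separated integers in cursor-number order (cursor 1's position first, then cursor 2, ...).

Answer: 1 5 8 5

Derivation:
After op 1 (insert('d')): buffer="dxadntdw" (len 8), cursors c1@1 c2@4 c3@7, authorship 1..2..3.
After op 2 (delete): buffer="xantw" (len 5), cursors c1@0 c2@2 c3@4, authorship .....
After op 3 (add_cursor(2)): buffer="xantw" (len 5), cursors c1@0 c2@2 c4@2 c3@4, authorship .....
After op 4 (insert('c')): buffer="cxaccntcw" (len 9), cursors c1@1 c2@5 c4@5 c3@8, authorship 1..24..3.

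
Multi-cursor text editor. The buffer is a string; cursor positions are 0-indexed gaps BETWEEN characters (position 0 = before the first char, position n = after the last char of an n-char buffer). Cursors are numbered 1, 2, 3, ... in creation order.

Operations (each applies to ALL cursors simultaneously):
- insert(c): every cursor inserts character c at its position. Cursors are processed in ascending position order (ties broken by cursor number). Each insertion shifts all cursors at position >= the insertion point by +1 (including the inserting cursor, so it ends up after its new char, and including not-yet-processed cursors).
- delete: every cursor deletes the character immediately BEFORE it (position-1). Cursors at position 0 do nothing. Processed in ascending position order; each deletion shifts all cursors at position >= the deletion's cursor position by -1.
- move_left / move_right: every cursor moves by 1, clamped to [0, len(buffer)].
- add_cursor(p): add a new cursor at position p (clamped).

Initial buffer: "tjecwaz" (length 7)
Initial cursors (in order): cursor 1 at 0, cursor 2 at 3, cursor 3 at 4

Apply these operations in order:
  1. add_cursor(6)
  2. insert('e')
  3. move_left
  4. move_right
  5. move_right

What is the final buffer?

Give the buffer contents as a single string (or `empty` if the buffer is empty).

After op 1 (add_cursor(6)): buffer="tjecwaz" (len 7), cursors c1@0 c2@3 c3@4 c4@6, authorship .......
After op 2 (insert('e')): buffer="etjeecewaez" (len 11), cursors c1@1 c2@5 c3@7 c4@10, authorship 1...2.3..4.
After op 3 (move_left): buffer="etjeecewaez" (len 11), cursors c1@0 c2@4 c3@6 c4@9, authorship 1...2.3..4.
After op 4 (move_right): buffer="etjeecewaez" (len 11), cursors c1@1 c2@5 c3@7 c4@10, authorship 1...2.3..4.
After op 5 (move_right): buffer="etjeecewaez" (len 11), cursors c1@2 c2@6 c3@8 c4@11, authorship 1...2.3..4.

Answer: etjeecewaez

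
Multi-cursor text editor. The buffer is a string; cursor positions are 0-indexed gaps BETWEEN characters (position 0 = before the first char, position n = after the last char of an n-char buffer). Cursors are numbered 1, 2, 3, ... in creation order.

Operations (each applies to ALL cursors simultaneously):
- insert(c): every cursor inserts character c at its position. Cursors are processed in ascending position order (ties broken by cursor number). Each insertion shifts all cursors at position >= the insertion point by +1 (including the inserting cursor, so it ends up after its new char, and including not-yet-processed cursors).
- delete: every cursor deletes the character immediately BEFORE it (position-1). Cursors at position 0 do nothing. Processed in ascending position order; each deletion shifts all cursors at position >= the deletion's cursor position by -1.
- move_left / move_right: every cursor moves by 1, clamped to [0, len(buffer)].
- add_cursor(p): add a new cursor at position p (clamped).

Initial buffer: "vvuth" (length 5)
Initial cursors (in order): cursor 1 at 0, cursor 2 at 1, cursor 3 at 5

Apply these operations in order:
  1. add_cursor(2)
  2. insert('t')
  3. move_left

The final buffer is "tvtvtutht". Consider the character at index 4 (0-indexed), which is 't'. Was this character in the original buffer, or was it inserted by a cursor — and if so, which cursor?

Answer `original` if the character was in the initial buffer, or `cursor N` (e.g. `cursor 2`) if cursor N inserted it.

Answer: cursor 4

Derivation:
After op 1 (add_cursor(2)): buffer="vvuth" (len 5), cursors c1@0 c2@1 c4@2 c3@5, authorship .....
After op 2 (insert('t')): buffer="tvtvtutht" (len 9), cursors c1@1 c2@3 c4@5 c3@9, authorship 1.2.4...3
After op 3 (move_left): buffer="tvtvtutht" (len 9), cursors c1@0 c2@2 c4@4 c3@8, authorship 1.2.4...3
Authorship (.=original, N=cursor N): 1 . 2 . 4 . . . 3
Index 4: author = 4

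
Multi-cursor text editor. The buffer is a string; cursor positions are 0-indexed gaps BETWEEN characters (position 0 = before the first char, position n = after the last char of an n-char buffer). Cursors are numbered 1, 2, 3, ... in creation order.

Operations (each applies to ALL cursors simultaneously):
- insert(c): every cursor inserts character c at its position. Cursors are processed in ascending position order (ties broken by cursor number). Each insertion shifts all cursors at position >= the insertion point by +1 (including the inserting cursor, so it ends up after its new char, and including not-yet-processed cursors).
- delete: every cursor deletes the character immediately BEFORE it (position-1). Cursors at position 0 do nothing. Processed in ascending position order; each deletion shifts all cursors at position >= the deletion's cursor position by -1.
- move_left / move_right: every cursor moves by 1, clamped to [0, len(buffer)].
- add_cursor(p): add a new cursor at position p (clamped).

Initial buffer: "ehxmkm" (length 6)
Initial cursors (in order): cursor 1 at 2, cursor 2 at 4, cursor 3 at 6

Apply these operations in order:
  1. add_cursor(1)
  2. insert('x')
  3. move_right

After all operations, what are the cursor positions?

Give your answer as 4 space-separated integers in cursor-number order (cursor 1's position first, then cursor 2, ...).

Answer: 5 8 10 3

Derivation:
After op 1 (add_cursor(1)): buffer="ehxmkm" (len 6), cursors c4@1 c1@2 c2@4 c3@6, authorship ......
After op 2 (insert('x')): buffer="exhxxmxkmx" (len 10), cursors c4@2 c1@4 c2@7 c3@10, authorship .4.1..2..3
After op 3 (move_right): buffer="exhxxmxkmx" (len 10), cursors c4@3 c1@5 c2@8 c3@10, authorship .4.1..2..3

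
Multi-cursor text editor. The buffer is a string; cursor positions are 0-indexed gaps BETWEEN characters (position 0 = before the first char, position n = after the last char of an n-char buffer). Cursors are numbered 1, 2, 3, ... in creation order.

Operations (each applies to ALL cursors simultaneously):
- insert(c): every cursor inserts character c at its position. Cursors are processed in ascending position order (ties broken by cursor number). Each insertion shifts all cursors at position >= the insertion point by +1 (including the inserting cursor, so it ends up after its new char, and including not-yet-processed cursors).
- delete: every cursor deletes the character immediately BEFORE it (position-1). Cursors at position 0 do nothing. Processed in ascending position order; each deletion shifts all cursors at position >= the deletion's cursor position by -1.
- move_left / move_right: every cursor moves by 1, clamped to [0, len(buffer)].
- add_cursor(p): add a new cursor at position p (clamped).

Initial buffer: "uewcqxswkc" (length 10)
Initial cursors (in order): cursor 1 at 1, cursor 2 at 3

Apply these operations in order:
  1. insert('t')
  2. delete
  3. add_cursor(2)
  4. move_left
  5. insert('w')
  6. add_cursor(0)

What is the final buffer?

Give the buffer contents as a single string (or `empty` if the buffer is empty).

Answer: wuwewwcqxswkc

Derivation:
After op 1 (insert('t')): buffer="utewtcqxswkc" (len 12), cursors c1@2 c2@5, authorship .1..2.......
After op 2 (delete): buffer="uewcqxswkc" (len 10), cursors c1@1 c2@3, authorship ..........
After op 3 (add_cursor(2)): buffer="uewcqxswkc" (len 10), cursors c1@1 c3@2 c2@3, authorship ..........
After op 4 (move_left): buffer="uewcqxswkc" (len 10), cursors c1@0 c3@1 c2@2, authorship ..........
After op 5 (insert('w')): buffer="wuwewwcqxswkc" (len 13), cursors c1@1 c3@3 c2@5, authorship 1.3.2........
After op 6 (add_cursor(0)): buffer="wuwewwcqxswkc" (len 13), cursors c4@0 c1@1 c3@3 c2@5, authorship 1.3.2........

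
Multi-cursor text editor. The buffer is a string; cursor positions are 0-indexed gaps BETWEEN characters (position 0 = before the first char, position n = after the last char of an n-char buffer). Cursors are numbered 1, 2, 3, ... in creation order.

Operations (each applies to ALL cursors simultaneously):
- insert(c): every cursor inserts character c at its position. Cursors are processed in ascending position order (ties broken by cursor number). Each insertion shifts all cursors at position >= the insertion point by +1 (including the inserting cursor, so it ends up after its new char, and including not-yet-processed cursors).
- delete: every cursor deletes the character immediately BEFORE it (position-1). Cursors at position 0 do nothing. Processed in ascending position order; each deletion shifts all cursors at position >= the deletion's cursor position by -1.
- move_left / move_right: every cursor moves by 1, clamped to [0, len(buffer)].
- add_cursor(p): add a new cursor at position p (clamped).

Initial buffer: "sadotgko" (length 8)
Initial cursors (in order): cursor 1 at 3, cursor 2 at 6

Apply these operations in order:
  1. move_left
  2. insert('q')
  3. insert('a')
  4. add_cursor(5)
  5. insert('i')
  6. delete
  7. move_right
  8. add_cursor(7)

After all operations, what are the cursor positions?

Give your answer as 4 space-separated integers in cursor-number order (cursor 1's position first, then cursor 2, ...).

Answer: 5 10 6 7

Derivation:
After op 1 (move_left): buffer="sadotgko" (len 8), cursors c1@2 c2@5, authorship ........
After op 2 (insert('q')): buffer="saqdotqgko" (len 10), cursors c1@3 c2@7, authorship ..1...2...
After op 3 (insert('a')): buffer="saqadotqagko" (len 12), cursors c1@4 c2@9, authorship ..11...22...
After op 4 (add_cursor(5)): buffer="saqadotqagko" (len 12), cursors c1@4 c3@5 c2@9, authorship ..11...22...
After op 5 (insert('i')): buffer="saqaidiotqaigko" (len 15), cursors c1@5 c3@7 c2@12, authorship ..111.3..222...
After op 6 (delete): buffer="saqadotqagko" (len 12), cursors c1@4 c3@5 c2@9, authorship ..11...22...
After op 7 (move_right): buffer="saqadotqagko" (len 12), cursors c1@5 c3@6 c2@10, authorship ..11...22...
After op 8 (add_cursor(7)): buffer="saqadotqagko" (len 12), cursors c1@5 c3@6 c4@7 c2@10, authorship ..11...22...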